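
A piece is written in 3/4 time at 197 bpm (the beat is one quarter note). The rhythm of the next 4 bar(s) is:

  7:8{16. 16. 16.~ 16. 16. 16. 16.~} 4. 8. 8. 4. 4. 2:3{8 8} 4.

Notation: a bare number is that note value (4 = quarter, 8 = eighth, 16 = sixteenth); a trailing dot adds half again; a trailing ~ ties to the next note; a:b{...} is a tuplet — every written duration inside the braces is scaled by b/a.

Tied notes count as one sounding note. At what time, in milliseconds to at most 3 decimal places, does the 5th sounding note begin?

1. 0.0ms @ 0 + 130.529ms (3/7)
2. 130.529ms @ 3/7 + 130.529ms (3/7)
3. 261.059ms @ 6/7 + 261.059ms (6/7)
4. 522.117ms @ 12/7 + 130.529ms (3/7)
5. 652.647ms @ 15/7 + 130.529ms (3/7)
6. 783.176ms @ 18/7 + 587.382ms (27/14)
7. 1370.558ms @ 9/2 + 228.426ms (3/4)
8. 1598.985ms @ 21/4 + 228.426ms (3/4)
9. 1827.411ms @ 6 + 456.853ms (3/2)
10. 2284.264ms @ 15/2 + 456.853ms (3/2)
11. 2741.117ms @ 9 + 228.426ms (3/4)
12. 2969.543ms @ 39/4 + 228.426ms (3/4)
13. 3197.97ms @ 21/2 + 456.853ms (3/2)

note 5 onset = 15/7b = 652.647ms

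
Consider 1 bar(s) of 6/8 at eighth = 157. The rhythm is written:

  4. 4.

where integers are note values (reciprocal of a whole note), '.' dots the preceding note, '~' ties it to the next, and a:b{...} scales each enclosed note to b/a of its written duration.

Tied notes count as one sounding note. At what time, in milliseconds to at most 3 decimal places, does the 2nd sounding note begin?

1. 0.0ms @ 0 + 1146.497ms (3)
2. 1146.497ms @ 3 + 1146.497ms (3)

note 2 onset = 3b = 1146.497ms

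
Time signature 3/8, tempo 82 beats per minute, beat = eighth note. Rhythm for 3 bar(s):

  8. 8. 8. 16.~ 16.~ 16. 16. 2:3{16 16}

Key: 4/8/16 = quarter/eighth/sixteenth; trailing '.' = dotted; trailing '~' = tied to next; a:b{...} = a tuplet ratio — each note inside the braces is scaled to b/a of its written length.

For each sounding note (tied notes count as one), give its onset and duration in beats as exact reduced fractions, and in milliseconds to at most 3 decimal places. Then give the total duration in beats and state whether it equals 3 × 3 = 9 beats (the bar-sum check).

1) 0.0ms=0b +1097.561ms=3/2b
2) 1097.561ms=3/2b +1097.561ms=3/2b
3) 2195.122ms=3b +1097.561ms=3/2b
4) 3292.683ms=9/2b +1646.341ms=9/4b
5) 4939.024ms=27/4b +548.78ms=3/4b
6) 5487.805ms=15/2b +548.78ms=3/4b
7) 6036.585ms=33/4b +548.78ms=3/4b
Σ=9b of 9 (82bpm 3/8) — PASS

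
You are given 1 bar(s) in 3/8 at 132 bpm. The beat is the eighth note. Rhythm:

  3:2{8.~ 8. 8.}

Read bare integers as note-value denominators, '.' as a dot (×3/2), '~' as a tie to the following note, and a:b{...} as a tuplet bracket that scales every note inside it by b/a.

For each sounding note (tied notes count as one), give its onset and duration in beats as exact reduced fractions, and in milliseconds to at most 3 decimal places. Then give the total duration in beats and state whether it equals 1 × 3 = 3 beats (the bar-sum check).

1) 0.0ms=0b +909.091ms=2b
2) 909.091ms=2b +454.545ms=1b
Σ=3b of 3 (132bpm 3/8) — PASS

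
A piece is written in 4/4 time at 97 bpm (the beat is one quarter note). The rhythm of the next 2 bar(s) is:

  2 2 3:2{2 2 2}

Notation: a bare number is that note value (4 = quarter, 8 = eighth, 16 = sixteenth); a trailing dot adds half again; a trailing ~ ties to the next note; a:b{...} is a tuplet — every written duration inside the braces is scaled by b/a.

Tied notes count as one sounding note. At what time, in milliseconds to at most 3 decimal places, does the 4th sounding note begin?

note 4 onset = 16/3b = 3298.969ms

1. 0.0ms @ 0 + 1237.113ms (2)
2. 1237.113ms @ 2 + 1237.113ms (2)
3. 2474.227ms @ 4 + 824.742ms (4/3)
4. 3298.969ms @ 16/3 + 824.742ms (4/3)
5. 4123.711ms @ 20/3 + 824.742ms (4/3)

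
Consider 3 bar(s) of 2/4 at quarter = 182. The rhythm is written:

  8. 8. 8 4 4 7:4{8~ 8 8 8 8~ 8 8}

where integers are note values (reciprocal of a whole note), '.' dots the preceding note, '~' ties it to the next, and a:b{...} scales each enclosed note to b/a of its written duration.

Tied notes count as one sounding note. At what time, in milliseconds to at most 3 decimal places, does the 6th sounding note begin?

1. 0.0ms @ 0 + 247.253ms (3/4)
2. 247.253ms @ 3/4 + 247.253ms (3/4)
3. 494.505ms @ 3/2 + 164.835ms (1/2)
4. 659.341ms @ 2 + 329.67ms (1)
5. 989.011ms @ 3 + 329.67ms (1)
6. 1318.681ms @ 4 + 188.383ms (4/7)
7. 1507.064ms @ 32/7 + 94.192ms (2/7)
8. 1601.256ms @ 34/7 + 94.192ms (2/7)
9. 1695.447ms @ 36/7 + 188.383ms (4/7)
10. 1883.83ms @ 40/7 + 94.192ms (2/7)

note 6 onset = 4b = 1318.681ms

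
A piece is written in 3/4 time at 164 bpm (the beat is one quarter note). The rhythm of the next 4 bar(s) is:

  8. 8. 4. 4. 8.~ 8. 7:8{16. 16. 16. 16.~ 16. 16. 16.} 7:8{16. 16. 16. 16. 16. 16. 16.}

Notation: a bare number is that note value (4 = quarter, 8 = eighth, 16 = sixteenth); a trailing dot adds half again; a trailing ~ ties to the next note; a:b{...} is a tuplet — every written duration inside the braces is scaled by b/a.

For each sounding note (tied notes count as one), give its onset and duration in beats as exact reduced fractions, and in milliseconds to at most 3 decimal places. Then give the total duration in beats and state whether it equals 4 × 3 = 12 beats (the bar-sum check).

1) 0.0ms=0b +274.39ms=3/4b
2) 274.39ms=3/4b +274.39ms=3/4b
3) 548.78ms=3/2b +548.78ms=3/2b
4) 1097.561ms=3b +548.78ms=3/2b
5) 1646.341ms=9/2b +548.78ms=3/2b
6) 2195.122ms=6b +156.794ms=3/7b
7) 2351.916ms=45/7b +156.794ms=3/7b
8) 2508.711ms=48/7b +156.794ms=3/7b
9) 2665.505ms=51/7b +313.589ms=6/7b
10) 2979.094ms=57/7b +156.794ms=3/7b
11) 3135.889ms=60/7b +156.794ms=3/7b
12) 3292.683ms=9b +156.794ms=3/7b
13) 3449.477ms=66/7b +156.794ms=3/7b
14) 3606.272ms=69/7b +156.794ms=3/7b
15) 3763.066ms=72/7b +156.794ms=3/7b
16) 3919.861ms=75/7b +156.794ms=3/7b
17) 4076.655ms=78/7b +156.794ms=3/7b
18) 4233.449ms=81/7b +156.794ms=3/7b
Σ=12b of 12 (164bpm 3/4) — PASS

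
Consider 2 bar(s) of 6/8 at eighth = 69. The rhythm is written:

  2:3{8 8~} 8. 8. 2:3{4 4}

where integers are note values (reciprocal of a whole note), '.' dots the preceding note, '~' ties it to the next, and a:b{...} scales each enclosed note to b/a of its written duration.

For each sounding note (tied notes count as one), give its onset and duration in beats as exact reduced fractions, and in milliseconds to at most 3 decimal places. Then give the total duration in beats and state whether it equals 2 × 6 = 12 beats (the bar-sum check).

1) 0.0ms=0b +1304.348ms=3/2b
2) 1304.348ms=3/2b +2608.696ms=3b
3) 3913.043ms=9/2b +1304.348ms=3/2b
4) 5217.391ms=6b +2608.696ms=3b
5) 7826.087ms=9b +2608.696ms=3b
Σ=12b of 12 (69bpm 6/8) — PASS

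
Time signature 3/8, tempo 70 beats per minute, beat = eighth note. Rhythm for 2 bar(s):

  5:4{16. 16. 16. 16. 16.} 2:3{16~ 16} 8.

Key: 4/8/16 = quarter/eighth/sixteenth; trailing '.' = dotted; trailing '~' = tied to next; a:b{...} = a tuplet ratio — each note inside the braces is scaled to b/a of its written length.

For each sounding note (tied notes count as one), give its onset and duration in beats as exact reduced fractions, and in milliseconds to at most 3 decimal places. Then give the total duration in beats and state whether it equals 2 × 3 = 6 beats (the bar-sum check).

1) 0.0ms=0b +514.286ms=3/5b
2) 514.286ms=3/5b +514.286ms=3/5b
3) 1028.571ms=6/5b +514.286ms=3/5b
4) 1542.857ms=9/5b +514.286ms=3/5b
5) 2057.143ms=12/5b +514.286ms=3/5b
6) 2571.429ms=3b +1285.714ms=3/2b
7) 3857.143ms=9/2b +1285.714ms=3/2b
Σ=6b of 6 (70bpm 3/8) — PASS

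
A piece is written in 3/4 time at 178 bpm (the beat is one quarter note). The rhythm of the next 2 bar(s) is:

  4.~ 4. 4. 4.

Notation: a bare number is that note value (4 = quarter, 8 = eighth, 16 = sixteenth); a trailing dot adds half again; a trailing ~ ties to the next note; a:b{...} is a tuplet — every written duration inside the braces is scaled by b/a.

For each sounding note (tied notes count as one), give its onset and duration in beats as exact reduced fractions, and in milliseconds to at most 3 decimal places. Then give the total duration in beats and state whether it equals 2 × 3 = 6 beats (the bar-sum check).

1) 0.0ms=0b +1011.236ms=3b
2) 1011.236ms=3b +505.618ms=3/2b
3) 1516.854ms=9/2b +505.618ms=3/2b
Σ=6b of 6 (178bpm 3/4) — PASS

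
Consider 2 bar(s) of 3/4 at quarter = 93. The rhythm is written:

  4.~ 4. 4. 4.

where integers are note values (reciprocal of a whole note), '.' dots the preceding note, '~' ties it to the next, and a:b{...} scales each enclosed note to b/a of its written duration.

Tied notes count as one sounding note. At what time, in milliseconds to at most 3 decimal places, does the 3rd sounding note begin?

note 3 onset = 9/2b = 2903.226ms

1. 0.0ms @ 0 + 1935.484ms (3)
2. 1935.484ms @ 3 + 967.742ms (3/2)
3. 2903.226ms @ 9/2 + 967.742ms (3/2)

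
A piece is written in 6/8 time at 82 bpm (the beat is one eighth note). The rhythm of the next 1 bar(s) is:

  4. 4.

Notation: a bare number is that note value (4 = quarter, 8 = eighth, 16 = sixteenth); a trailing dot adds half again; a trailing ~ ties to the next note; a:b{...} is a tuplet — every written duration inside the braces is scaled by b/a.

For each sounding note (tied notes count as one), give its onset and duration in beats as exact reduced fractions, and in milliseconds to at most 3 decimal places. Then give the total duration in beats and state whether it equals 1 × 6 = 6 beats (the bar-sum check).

1) 0.0ms=0b +2195.122ms=3b
2) 2195.122ms=3b +2195.122ms=3b
Σ=6b of 6 (82bpm 6/8) — PASS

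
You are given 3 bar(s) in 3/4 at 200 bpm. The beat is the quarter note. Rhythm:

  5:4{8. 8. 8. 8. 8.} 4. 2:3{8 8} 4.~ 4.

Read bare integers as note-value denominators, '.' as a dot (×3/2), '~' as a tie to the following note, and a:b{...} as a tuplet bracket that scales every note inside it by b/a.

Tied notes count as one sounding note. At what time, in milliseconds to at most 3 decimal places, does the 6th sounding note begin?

note 6 onset = 3b = 900.0ms

1. 0.0ms @ 0 + 180.0ms (3/5)
2. 180.0ms @ 3/5 + 180.0ms (3/5)
3. 360.0ms @ 6/5 + 180.0ms (3/5)
4. 540.0ms @ 9/5 + 180.0ms (3/5)
5. 720.0ms @ 12/5 + 180.0ms (3/5)
6. 900.0ms @ 3 + 450.0ms (3/2)
7. 1350.0ms @ 9/2 + 225.0ms (3/4)
8. 1575.0ms @ 21/4 + 225.0ms (3/4)
9. 1800.0ms @ 6 + 900.0ms (3)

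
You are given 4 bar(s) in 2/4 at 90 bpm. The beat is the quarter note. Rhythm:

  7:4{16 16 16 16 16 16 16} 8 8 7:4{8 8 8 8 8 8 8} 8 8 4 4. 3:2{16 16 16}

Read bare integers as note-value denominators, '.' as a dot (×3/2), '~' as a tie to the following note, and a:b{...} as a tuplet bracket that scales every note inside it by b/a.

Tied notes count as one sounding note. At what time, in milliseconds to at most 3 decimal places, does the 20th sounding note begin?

note 20 onset = 6b = 4000.0ms

1. 0.0ms @ 0 + 95.238ms (1/7)
2. 95.238ms @ 1/7 + 95.238ms (1/7)
3. 190.476ms @ 2/7 + 95.238ms (1/7)
4. 285.714ms @ 3/7 + 95.238ms (1/7)
5. 380.952ms @ 4/7 + 95.238ms (1/7)
6. 476.19ms @ 5/7 + 95.238ms (1/7)
7. 571.429ms @ 6/7 + 95.238ms (1/7)
8. 666.667ms @ 1 + 333.333ms (1/2)
9. 1000.0ms @ 3/2 + 333.333ms (1/2)
10. 1333.333ms @ 2 + 190.476ms (2/7)
11. 1523.81ms @ 16/7 + 190.476ms (2/7)
12. 1714.286ms @ 18/7 + 190.476ms (2/7)
13. 1904.762ms @ 20/7 + 190.476ms (2/7)
14. 2095.238ms @ 22/7 + 190.476ms (2/7)
15. 2285.714ms @ 24/7 + 190.476ms (2/7)
16. 2476.19ms @ 26/7 + 190.476ms (2/7)
17. 2666.667ms @ 4 + 333.333ms (1/2)
18. 3000.0ms @ 9/2 + 333.333ms (1/2)
19. 3333.333ms @ 5 + 666.667ms (1)
20. 4000.0ms @ 6 + 1000.0ms (3/2)
21. 5000.0ms @ 15/2 + 111.111ms (1/6)
22. 5111.111ms @ 23/3 + 111.111ms (1/6)
23. 5222.222ms @ 47/6 + 111.111ms (1/6)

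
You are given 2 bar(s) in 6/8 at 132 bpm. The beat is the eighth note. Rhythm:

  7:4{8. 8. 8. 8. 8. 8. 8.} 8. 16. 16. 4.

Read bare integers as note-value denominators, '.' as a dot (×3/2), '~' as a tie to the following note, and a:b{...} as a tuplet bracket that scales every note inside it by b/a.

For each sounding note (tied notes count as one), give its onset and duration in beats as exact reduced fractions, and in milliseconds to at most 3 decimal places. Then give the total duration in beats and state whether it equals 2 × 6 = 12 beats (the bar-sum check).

1) 0.0ms=0b +389.61ms=6/7b
2) 389.61ms=6/7b +389.61ms=6/7b
3) 779.221ms=12/7b +389.61ms=6/7b
4) 1168.831ms=18/7b +389.61ms=6/7b
5) 1558.442ms=24/7b +389.61ms=6/7b
6) 1948.052ms=30/7b +389.61ms=6/7b
7) 2337.662ms=36/7b +389.61ms=6/7b
8) 2727.273ms=6b +681.818ms=3/2b
9) 3409.091ms=15/2b +340.909ms=3/4b
10) 3750.0ms=33/4b +340.909ms=3/4b
11) 4090.909ms=9b +1363.636ms=3b
Σ=12b of 12 (132bpm 6/8) — PASS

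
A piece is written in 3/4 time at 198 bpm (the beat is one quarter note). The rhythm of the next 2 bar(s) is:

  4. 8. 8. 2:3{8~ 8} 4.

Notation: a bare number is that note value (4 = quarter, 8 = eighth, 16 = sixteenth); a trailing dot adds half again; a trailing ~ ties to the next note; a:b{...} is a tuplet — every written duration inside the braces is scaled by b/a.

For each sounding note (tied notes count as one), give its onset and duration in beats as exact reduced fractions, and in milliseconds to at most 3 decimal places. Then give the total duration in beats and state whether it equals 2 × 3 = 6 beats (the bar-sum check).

1) 0.0ms=0b +454.545ms=3/2b
2) 454.545ms=3/2b +227.273ms=3/4b
3) 681.818ms=9/4b +227.273ms=3/4b
4) 909.091ms=3b +454.545ms=3/2b
5) 1363.636ms=9/2b +454.545ms=3/2b
Σ=6b of 6 (198bpm 3/4) — PASS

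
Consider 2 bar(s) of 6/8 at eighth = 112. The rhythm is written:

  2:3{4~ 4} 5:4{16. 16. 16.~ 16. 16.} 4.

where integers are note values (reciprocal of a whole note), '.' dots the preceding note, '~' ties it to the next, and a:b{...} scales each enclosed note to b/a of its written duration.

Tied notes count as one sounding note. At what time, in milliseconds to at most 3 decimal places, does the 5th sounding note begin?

1. 0.0ms @ 0 + 3214.286ms (6)
2. 3214.286ms @ 6 + 321.429ms (3/5)
3. 3535.714ms @ 33/5 + 321.429ms (3/5)
4. 3857.143ms @ 36/5 + 642.857ms (6/5)
5. 4500.0ms @ 42/5 + 321.429ms (3/5)
6. 4821.429ms @ 9 + 1607.143ms (3)

note 5 onset = 42/5b = 4500.0ms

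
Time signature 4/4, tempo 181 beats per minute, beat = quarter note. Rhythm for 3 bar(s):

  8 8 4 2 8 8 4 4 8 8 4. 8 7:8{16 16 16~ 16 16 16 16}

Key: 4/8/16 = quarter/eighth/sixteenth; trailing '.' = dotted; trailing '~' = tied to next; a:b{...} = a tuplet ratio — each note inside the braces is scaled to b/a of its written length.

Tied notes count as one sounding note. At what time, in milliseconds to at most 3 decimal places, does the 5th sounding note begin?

1. 0.0ms @ 0 + 165.746ms (1/2)
2. 165.746ms @ 1/2 + 165.746ms (1/2)
3. 331.492ms @ 1 + 331.492ms (1)
4. 662.983ms @ 2 + 662.983ms (2)
5. 1325.967ms @ 4 + 165.746ms (1/2)
6. 1491.713ms @ 9/2 + 165.746ms (1/2)
7. 1657.459ms @ 5 + 331.492ms (1)
8. 1988.95ms @ 6 + 331.492ms (1)
9. 2320.442ms @ 7 + 165.746ms (1/2)
10. 2486.188ms @ 15/2 + 165.746ms (1/2)
11. 2651.934ms @ 8 + 497.238ms (3/2)
12. 3149.171ms @ 19/2 + 165.746ms (1/2)
13. 3314.917ms @ 10 + 94.712ms (2/7)
14. 3409.629ms @ 72/7 + 94.712ms (2/7)
15. 3504.341ms @ 74/7 + 189.424ms (4/7)
16. 3693.765ms @ 78/7 + 94.712ms (2/7)
17. 3788.477ms @ 80/7 + 94.712ms (2/7)
18. 3883.189ms @ 82/7 + 94.712ms (2/7)

note 5 onset = 4b = 1325.967ms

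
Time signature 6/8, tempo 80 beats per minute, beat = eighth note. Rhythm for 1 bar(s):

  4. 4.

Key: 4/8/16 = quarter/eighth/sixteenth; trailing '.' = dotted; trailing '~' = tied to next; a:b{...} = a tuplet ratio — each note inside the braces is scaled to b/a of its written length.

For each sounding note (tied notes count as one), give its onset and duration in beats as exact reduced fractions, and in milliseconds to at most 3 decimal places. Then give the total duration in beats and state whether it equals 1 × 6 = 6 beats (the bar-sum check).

1) 0.0ms=0b +2250.0ms=3b
2) 2250.0ms=3b +2250.0ms=3b
Σ=6b of 6 (80bpm 6/8) — PASS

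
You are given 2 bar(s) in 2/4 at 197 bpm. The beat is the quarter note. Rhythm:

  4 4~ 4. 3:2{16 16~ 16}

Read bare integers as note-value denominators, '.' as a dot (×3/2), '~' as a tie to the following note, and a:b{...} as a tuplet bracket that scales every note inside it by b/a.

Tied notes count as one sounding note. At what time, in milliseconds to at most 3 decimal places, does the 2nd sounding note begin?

1. 0.0ms @ 0 + 304.569ms (1)
2. 304.569ms @ 1 + 761.421ms (5/2)
3. 1065.99ms @ 7/2 + 50.761ms (1/6)
4. 1116.751ms @ 11/3 + 101.523ms (1/3)

note 2 onset = 1b = 304.569ms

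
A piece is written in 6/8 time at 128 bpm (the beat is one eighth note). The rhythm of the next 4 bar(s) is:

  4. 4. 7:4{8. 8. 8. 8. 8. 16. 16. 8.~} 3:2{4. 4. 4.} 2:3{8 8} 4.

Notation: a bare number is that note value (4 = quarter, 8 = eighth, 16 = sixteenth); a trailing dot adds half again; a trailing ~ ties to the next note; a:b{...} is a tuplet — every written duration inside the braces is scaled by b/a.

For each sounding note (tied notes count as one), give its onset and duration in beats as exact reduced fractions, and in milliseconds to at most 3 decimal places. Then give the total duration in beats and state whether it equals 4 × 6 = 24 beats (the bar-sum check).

1) 0.0ms=0b +1406.25ms=3b
2) 1406.25ms=3b +1406.25ms=3b
3) 2812.5ms=6b +401.786ms=6/7b
4) 3214.286ms=48/7b +401.786ms=6/7b
5) 3616.071ms=54/7b +401.786ms=6/7b
6) 4017.857ms=60/7b +401.786ms=6/7b
7) 4419.643ms=66/7b +401.786ms=6/7b
8) 4821.429ms=72/7b +200.893ms=3/7b
9) 5022.321ms=75/7b +200.893ms=3/7b
10) 5223.214ms=78/7b +1339.286ms=20/7b
11) 6562.5ms=14b +937.5ms=2b
12) 7500.0ms=16b +937.5ms=2b
13) 8437.5ms=18b +703.125ms=3/2b
14) 9140.625ms=39/2b +703.125ms=3/2b
15) 9843.75ms=21b +1406.25ms=3b
Σ=24b of 24 (128bpm 6/8) — PASS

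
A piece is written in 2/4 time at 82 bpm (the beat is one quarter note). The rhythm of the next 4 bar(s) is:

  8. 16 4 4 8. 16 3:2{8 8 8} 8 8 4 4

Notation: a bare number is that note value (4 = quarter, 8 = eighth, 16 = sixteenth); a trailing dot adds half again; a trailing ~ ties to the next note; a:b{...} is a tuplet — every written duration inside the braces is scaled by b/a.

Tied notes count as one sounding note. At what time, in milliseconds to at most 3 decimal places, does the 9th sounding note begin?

note 9 onset = 14/3b = 3414.634ms

1. 0.0ms @ 0 + 548.78ms (3/4)
2. 548.78ms @ 3/4 + 182.927ms (1/4)
3. 731.707ms @ 1 + 731.707ms (1)
4. 1463.415ms @ 2 + 731.707ms (1)
5. 2195.122ms @ 3 + 548.78ms (3/4)
6. 2743.902ms @ 15/4 + 182.927ms (1/4)
7. 2926.829ms @ 4 + 243.902ms (1/3)
8. 3170.732ms @ 13/3 + 243.902ms (1/3)
9. 3414.634ms @ 14/3 + 243.902ms (1/3)
10. 3658.537ms @ 5 + 365.854ms (1/2)
11. 4024.39ms @ 11/2 + 365.854ms (1/2)
12. 4390.244ms @ 6 + 731.707ms (1)
13. 5121.951ms @ 7 + 731.707ms (1)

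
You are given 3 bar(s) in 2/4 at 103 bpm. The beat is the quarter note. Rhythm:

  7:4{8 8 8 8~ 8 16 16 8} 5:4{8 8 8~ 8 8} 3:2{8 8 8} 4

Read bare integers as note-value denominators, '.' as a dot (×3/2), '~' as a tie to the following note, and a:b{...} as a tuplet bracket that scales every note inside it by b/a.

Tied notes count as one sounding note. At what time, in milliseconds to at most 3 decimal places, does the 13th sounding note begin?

note 13 onset = 13/3b = 2524.272ms

1. 0.0ms @ 0 + 166.436ms (2/7)
2. 166.436ms @ 2/7 + 166.436ms (2/7)
3. 332.871ms @ 4/7 + 166.436ms (2/7)
4. 499.307ms @ 6/7 + 332.871ms (4/7)
5. 832.178ms @ 10/7 + 83.218ms (1/7)
6. 915.395ms @ 11/7 + 83.218ms (1/7)
7. 998.613ms @ 12/7 + 166.436ms (2/7)
8. 1165.049ms @ 2 + 233.01ms (2/5)
9. 1398.058ms @ 12/5 + 233.01ms (2/5)
10. 1631.068ms @ 14/5 + 466.019ms (4/5)
11. 2097.087ms @ 18/5 + 233.01ms (2/5)
12. 2330.097ms @ 4 + 194.175ms (1/3)
13. 2524.272ms @ 13/3 + 194.175ms (1/3)
14. 2718.447ms @ 14/3 + 194.175ms (1/3)
15. 2912.621ms @ 5 + 582.524ms (1)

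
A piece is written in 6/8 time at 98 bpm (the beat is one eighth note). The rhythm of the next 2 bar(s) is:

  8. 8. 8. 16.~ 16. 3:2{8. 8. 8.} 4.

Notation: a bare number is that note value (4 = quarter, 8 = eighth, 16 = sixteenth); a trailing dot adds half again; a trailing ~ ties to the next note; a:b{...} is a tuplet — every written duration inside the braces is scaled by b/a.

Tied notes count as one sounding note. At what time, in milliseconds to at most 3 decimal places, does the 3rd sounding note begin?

1. 0.0ms @ 0 + 918.367ms (3/2)
2. 918.367ms @ 3/2 + 918.367ms (3/2)
3. 1836.735ms @ 3 + 918.367ms (3/2)
4. 2755.102ms @ 9/2 + 918.367ms (3/2)
5. 3673.469ms @ 6 + 612.245ms (1)
6. 4285.714ms @ 7 + 612.245ms (1)
7. 4897.959ms @ 8 + 612.245ms (1)
8. 5510.204ms @ 9 + 1836.735ms (3)

note 3 onset = 3b = 1836.735ms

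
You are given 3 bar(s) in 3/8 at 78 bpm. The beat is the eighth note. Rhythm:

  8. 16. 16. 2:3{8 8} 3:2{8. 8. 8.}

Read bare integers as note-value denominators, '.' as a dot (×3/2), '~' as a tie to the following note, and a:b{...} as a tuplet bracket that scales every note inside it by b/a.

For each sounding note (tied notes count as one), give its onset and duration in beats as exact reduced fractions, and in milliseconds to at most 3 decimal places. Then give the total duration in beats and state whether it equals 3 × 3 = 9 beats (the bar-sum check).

1) 0.0ms=0b +1153.846ms=3/2b
2) 1153.846ms=3/2b +576.923ms=3/4b
3) 1730.769ms=9/4b +576.923ms=3/4b
4) 2307.692ms=3b +1153.846ms=3/2b
5) 3461.538ms=9/2b +1153.846ms=3/2b
6) 4615.385ms=6b +769.231ms=1b
7) 5384.615ms=7b +769.231ms=1b
8) 6153.846ms=8b +769.231ms=1b
Σ=9b of 9 (78bpm 3/8) — PASS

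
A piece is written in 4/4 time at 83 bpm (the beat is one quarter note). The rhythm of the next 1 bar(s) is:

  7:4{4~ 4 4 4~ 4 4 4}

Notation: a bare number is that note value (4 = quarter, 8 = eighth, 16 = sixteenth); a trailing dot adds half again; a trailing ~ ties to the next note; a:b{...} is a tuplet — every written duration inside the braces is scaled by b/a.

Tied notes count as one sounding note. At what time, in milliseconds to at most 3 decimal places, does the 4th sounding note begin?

1. 0.0ms @ 0 + 826.162ms (8/7)
2. 826.162ms @ 8/7 + 413.081ms (4/7)
3. 1239.243ms @ 12/7 + 826.162ms (8/7)
4. 2065.404ms @ 20/7 + 413.081ms (4/7)
5. 2478.485ms @ 24/7 + 413.081ms (4/7)

note 4 onset = 20/7b = 2065.404ms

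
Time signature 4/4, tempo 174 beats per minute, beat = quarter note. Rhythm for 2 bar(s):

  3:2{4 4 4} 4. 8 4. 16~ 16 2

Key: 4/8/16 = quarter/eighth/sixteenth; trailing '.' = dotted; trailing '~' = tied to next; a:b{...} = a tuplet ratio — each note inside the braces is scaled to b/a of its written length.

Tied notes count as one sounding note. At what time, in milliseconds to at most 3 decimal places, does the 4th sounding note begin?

note 4 onset = 2b = 689.655ms

1. 0.0ms @ 0 + 229.885ms (2/3)
2. 229.885ms @ 2/3 + 229.885ms (2/3)
3. 459.77ms @ 4/3 + 229.885ms (2/3)
4. 689.655ms @ 2 + 517.241ms (3/2)
5. 1206.897ms @ 7/2 + 172.414ms (1/2)
6. 1379.31ms @ 4 + 517.241ms (3/2)
7. 1896.552ms @ 11/2 + 172.414ms (1/2)
8. 2068.966ms @ 6 + 689.655ms (2)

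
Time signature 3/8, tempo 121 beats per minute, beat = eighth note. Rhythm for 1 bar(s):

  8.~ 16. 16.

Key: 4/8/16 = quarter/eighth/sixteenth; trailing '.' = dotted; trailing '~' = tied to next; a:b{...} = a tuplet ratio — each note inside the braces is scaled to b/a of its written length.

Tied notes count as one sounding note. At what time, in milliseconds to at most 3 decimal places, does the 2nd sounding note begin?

note 2 onset = 9/4b = 1115.702ms

1. 0.0ms @ 0 + 1115.702ms (9/4)
2. 1115.702ms @ 9/4 + 371.901ms (3/4)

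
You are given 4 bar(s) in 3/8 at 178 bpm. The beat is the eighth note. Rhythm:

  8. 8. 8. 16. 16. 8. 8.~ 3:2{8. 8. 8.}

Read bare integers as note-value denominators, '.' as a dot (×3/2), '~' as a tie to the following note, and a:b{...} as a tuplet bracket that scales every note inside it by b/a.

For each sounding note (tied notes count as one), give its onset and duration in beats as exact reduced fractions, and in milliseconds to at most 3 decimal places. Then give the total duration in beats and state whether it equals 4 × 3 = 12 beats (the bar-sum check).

1) 0.0ms=0b +505.618ms=3/2b
2) 505.618ms=3/2b +505.618ms=3/2b
3) 1011.236ms=3b +505.618ms=3/2b
4) 1516.854ms=9/2b +252.809ms=3/4b
5) 1769.663ms=21/4b +252.809ms=3/4b
6) 2022.472ms=6b +505.618ms=3/2b
7) 2528.09ms=15/2b +842.697ms=5/2b
8) 3370.787ms=10b +337.079ms=1b
9) 3707.865ms=11b +337.079ms=1b
Σ=12b of 12 (178bpm 3/8) — PASS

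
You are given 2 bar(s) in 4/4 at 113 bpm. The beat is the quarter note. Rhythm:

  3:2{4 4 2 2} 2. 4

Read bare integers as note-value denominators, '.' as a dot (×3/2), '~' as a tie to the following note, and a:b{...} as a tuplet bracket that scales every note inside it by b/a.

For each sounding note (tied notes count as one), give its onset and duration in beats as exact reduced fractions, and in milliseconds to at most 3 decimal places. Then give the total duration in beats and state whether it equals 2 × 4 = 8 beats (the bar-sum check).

1) 0.0ms=0b +353.982ms=2/3b
2) 353.982ms=2/3b +353.982ms=2/3b
3) 707.965ms=4/3b +707.965ms=4/3b
4) 1415.929ms=8/3b +707.965ms=4/3b
5) 2123.894ms=4b +1592.92ms=3b
6) 3716.814ms=7b +530.973ms=1b
Σ=8b of 8 (113bpm 4/4) — PASS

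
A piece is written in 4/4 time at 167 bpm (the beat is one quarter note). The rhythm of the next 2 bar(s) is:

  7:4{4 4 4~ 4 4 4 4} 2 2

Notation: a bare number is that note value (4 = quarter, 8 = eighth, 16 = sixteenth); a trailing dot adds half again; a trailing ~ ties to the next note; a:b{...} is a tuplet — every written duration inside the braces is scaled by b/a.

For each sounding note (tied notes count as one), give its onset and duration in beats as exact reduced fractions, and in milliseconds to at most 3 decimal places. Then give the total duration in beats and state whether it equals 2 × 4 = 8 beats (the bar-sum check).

1) 0.0ms=0b +205.304ms=4/7b
2) 205.304ms=4/7b +205.304ms=4/7b
3) 410.607ms=8/7b +410.607ms=8/7b
4) 821.215ms=16/7b +205.304ms=4/7b
5) 1026.518ms=20/7b +205.304ms=4/7b
6) 1231.822ms=24/7b +205.304ms=4/7b
7) 1437.126ms=4b +718.563ms=2b
8) 2155.689ms=6b +718.563ms=2b
Σ=8b of 8 (167bpm 4/4) — PASS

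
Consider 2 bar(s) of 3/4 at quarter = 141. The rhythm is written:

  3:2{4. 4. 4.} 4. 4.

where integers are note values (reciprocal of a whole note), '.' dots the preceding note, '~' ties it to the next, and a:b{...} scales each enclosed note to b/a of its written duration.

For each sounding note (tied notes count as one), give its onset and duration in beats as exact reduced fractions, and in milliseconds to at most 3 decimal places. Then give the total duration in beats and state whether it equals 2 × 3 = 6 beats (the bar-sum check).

1) 0.0ms=0b +425.532ms=1b
2) 425.532ms=1b +425.532ms=1b
3) 851.064ms=2b +425.532ms=1b
4) 1276.596ms=3b +638.298ms=3/2b
5) 1914.894ms=9/2b +638.298ms=3/2b
Σ=6b of 6 (141bpm 3/4) — PASS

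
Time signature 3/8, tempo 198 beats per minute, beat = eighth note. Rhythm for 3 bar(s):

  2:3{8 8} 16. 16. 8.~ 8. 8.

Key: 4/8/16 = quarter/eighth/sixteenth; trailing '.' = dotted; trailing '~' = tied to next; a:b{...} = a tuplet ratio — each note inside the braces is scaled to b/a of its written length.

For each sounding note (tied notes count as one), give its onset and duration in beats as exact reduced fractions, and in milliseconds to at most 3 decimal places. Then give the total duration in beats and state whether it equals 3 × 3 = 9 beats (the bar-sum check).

1) 0.0ms=0b +454.545ms=3/2b
2) 454.545ms=3/2b +454.545ms=3/2b
3) 909.091ms=3b +227.273ms=3/4b
4) 1136.364ms=15/4b +227.273ms=3/4b
5) 1363.636ms=9/2b +909.091ms=3b
6) 2272.727ms=15/2b +454.545ms=3/2b
Σ=9b of 9 (198bpm 3/8) — PASS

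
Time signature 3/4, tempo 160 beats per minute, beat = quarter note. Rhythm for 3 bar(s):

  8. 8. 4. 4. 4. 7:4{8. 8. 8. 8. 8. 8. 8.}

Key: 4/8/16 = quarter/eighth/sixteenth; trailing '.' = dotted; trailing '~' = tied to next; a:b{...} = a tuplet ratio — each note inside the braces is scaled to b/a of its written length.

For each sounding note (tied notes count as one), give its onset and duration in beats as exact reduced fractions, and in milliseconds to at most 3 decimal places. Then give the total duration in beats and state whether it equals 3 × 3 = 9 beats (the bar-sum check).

1) 0.0ms=0b +281.25ms=3/4b
2) 281.25ms=3/4b +281.25ms=3/4b
3) 562.5ms=3/2b +562.5ms=3/2b
4) 1125.0ms=3b +562.5ms=3/2b
5) 1687.5ms=9/2b +562.5ms=3/2b
6) 2250.0ms=6b +160.714ms=3/7b
7) 2410.714ms=45/7b +160.714ms=3/7b
8) 2571.429ms=48/7b +160.714ms=3/7b
9) 2732.143ms=51/7b +160.714ms=3/7b
10) 2892.857ms=54/7b +160.714ms=3/7b
11) 3053.571ms=57/7b +160.714ms=3/7b
12) 3214.286ms=60/7b +160.714ms=3/7b
Σ=9b of 9 (160bpm 3/4) — PASS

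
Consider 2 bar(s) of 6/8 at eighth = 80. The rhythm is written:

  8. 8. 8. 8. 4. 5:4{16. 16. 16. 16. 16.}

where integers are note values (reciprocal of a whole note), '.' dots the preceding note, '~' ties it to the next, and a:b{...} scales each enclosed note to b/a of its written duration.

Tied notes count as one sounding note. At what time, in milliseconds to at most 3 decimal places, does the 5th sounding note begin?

note 5 onset = 6b = 4500.0ms

1. 0.0ms @ 0 + 1125.0ms (3/2)
2. 1125.0ms @ 3/2 + 1125.0ms (3/2)
3. 2250.0ms @ 3 + 1125.0ms (3/2)
4. 3375.0ms @ 9/2 + 1125.0ms (3/2)
5. 4500.0ms @ 6 + 2250.0ms (3)
6. 6750.0ms @ 9 + 450.0ms (3/5)
7. 7200.0ms @ 48/5 + 450.0ms (3/5)
8. 7650.0ms @ 51/5 + 450.0ms (3/5)
9. 8100.0ms @ 54/5 + 450.0ms (3/5)
10. 8550.0ms @ 57/5 + 450.0ms (3/5)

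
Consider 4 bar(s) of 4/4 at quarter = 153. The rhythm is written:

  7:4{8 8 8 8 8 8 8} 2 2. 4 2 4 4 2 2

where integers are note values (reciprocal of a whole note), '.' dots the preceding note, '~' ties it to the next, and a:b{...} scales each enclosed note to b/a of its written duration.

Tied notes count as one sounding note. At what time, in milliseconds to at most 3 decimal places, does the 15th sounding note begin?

note 15 onset = 14b = 5490.196ms

1. 0.0ms @ 0 + 112.045ms (2/7)
2. 112.045ms @ 2/7 + 112.045ms (2/7)
3. 224.09ms @ 4/7 + 112.045ms (2/7)
4. 336.134ms @ 6/7 + 112.045ms (2/7)
5. 448.179ms @ 8/7 + 112.045ms (2/7)
6. 560.224ms @ 10/7 + 112.045ms (2/7)
7. 672.269ms @ 12/7 + 112.045ms (2/7)
8. 784.314ms @ 2 + 784.314ms (2)
9. 1568.627ms @ 4 + 1176.471ms (3)
10. 2745.098ms @ 7 + 392.157ms (1)
11. 3137.255ms @ 8 + 784.314ms (2)
12. 3921.569ms @ 10 + 392.157ms (1)
13. 4313.725ms @ 11 + 392.157ms (1)
14. 4705.882ms @ 12 + 784.314ms (2)
15. 5490.196ms @ 14 + 784.314ms (2)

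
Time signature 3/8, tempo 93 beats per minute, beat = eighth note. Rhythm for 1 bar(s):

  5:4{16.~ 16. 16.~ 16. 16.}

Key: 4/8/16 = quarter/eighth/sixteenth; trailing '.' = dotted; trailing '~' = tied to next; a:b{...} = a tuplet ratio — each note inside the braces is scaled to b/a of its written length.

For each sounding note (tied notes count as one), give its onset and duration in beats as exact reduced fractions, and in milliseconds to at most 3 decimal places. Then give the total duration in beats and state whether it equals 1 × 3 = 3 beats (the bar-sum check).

1) 0.0ms=0b +774.194ms=6/5b
2) 774.194ms=6/5b +774.194ms=6/5b
3) 1548.387ms=12/5b +387.097ms=3/5b
Σ=3b of 3 (93bpm 3/8) — PASS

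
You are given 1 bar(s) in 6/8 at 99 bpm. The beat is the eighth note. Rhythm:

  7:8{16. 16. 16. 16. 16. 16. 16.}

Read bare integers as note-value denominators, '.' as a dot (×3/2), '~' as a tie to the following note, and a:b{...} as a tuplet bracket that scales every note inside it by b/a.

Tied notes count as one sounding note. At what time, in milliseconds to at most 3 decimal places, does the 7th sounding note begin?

note 7 onset = 36/7b = 3116.883ms

1. 0.0ms @ 0 + 519.481ms (6/7)
2. 519.481ms @ 6/7 + 519.481ms (6/7)
3. 1038.961ms @ 12/7 + 519.481ms (6/7)
4. 1558.442ms @ 18/7 + 519.481ms (6/7)
5. 2077.922ms @ 24/7 + 519.481ms (6/7)
6. 2597.403ms @ 30/7 + 519.481ms (6/7)
7. 3116.883ms @ 36/7 + 519.481ms (6/7)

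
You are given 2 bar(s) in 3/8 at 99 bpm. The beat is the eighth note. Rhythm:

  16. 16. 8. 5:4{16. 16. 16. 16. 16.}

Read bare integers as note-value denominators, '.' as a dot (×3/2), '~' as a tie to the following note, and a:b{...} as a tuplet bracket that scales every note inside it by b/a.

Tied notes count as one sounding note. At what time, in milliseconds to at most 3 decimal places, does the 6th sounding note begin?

1. 0.0ms @ 0 + 454.545ms (3/4)
2. 454.545ms @ 3/4 + 454.545ms (3/4)
3. 909.091ms @ 3/2 + 909.091ms (3/2)
4. 1818.182ms @ 3 + 363.636ms (3/5)
5. 2181.818ms @ 18/5 + 363.636ms (3/5)
6. 2545.455ms @ 21/5 + 363.636ms (3/5)
7. 2909.091ms @ 24/5 + 363.636ms (3/5)
8. 3272.727ms @ 27/5 + 363.636ms (3/5)

note 6 onset = 21/5b = 2545.455ms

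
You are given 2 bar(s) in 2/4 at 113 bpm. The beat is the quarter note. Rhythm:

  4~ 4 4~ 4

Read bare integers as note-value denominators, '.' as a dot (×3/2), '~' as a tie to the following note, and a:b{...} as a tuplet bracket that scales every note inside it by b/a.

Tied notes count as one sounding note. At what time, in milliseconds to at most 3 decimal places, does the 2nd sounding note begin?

note 2 onset = 2b = 1061.947ms

1. 0.0ms @ 0 + 1061.947ms (2)
2. 1061.947ms @ 2 + 1061.947ms (2)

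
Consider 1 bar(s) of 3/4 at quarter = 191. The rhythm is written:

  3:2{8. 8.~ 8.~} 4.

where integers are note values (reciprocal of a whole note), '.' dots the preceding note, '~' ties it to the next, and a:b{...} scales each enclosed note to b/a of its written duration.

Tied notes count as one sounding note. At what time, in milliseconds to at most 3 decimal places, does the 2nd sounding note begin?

note 2 onset = 1/2b = 157.068ms

1. 0.0ms @ 0 + 157.068ms (1/2)
2. 157.068ms @ 1/2 + 785.34ms (5/2)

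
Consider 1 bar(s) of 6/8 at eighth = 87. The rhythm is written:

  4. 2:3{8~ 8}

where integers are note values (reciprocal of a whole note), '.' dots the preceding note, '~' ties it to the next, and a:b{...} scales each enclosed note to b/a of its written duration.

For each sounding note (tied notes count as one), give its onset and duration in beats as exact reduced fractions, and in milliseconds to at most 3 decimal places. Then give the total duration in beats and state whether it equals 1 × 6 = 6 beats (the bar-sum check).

1) 0.0ms=0b +2068.966ms=3b
2) 2068.966ms=3b +2068.966ms=3b
Σ=6b of 6 (87bpm 6/8) — PASS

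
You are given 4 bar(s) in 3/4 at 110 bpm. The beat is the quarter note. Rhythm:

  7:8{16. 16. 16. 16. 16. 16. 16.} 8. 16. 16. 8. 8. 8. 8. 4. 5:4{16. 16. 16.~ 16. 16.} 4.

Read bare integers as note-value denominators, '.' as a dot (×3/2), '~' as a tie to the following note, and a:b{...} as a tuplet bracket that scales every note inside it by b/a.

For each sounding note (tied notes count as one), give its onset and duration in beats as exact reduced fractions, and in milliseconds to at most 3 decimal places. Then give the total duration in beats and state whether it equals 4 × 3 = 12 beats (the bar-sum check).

1) 0.0ms=0b +233.766ms=3/7b
2) 233.766ms=3/7b +233.766ms=3/7b
3) 467.532ms=6/7b +233.766ms=3/7b
4) 701.299ms=9/7b +233.766ms=3/7b
5) 935.065ms=12/7b +233.766ms=3/7b
6) 1168.831ms=15/7b +233.766ms=3/7b
7) 1402.597ms=18/7b +233.766ms=3/7b
8) 1636.364ms=3b +409.091ms=3/4b
9) 2045.455ms=15/4b +204.545ms=3/8b
10) 2250.0ms=33/8b +204.545ms=3/8b
11) 2454.545ms=9/2b +409.091ms=3/4b
12) 2863.636ms=21/4b +409.091ms=3/4b
13) 3272.727ms=6b +409.091ms=3/4b
14) 3681.818ms=27/4b +409.091ms=3/4b
15) 4090.909ms=15/2b +818.182ms=3/2b
16) 4909.091ms=9b +163.636ms=3/10b
17) 5072.727ms=93/10b +163.636ms=3/10b
18) 5236.364ms=48/5b +327.273ms=3/5b
19) 5563.636ms=51/5b +163.636ms=3/10b
20) 5727.273ms=21/2b +818.182ms=3/2b
Σ=12b of 12 (110bpm 3/4) — PASS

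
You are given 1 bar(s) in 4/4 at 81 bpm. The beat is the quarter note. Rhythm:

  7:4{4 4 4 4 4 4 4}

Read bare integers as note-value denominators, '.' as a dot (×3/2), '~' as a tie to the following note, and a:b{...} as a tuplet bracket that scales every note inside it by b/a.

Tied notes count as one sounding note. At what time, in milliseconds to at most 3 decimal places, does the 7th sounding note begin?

1. 0.0ms @ 0 + 423.28ms (4/7)
2. 423.28ms @ 4/7 + 423.28ms (4/7)
3. 846.561ms @ 8/7 + 423.28ms (4/7)
4. 1269.841ms @ 12/7 + 423.28ms (4/7)
5. 1693.122ms @ 16/7 + 423.28ms (4/7)
6. 2116.402ms @ 20/7 + 423.28ms (4/7)
7. 2539.683ms @ 24/7 + 423.28ms (4/7)

note 7 onset = 24/7b = 2539.683ms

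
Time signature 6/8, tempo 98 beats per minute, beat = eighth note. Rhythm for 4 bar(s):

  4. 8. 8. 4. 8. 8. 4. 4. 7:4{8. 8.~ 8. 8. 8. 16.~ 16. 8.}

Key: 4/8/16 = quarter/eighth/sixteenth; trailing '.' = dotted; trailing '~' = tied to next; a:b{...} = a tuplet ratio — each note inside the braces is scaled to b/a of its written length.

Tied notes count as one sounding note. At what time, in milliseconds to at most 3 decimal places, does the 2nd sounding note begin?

note 2 onset = 3b = 1836.735ms

1. 0.0ms @ 0 + 1836.735ms (3)
2. 1836.735ms @ 3 + 918.367ms (3/2)
3. 2755.102ms @ 9/2 + 918.367ms (3/2)
4. 3673.469ms @ 6 + 1836.735ms (3)
5. 5510.204ms @ 9 + 918.367ms (3/2)
6. 6428.571ms @ 21/2 + 918.367ms (3/2)
7. 7346.939ms @ 12 + 1836.735ms (3)
8. 9183.673ms @ 15 + 1836.735ms (3)
9. 11020.408ms @ 18 + 524.781ms (6/7)
10. 11545.19ms @ 132/7 + 1049.563ms (12/7)
11. 12594.752ms @ 144/7 + 524.781ms (6/7)
12. 13119.534ms @ 150/7 + 524.781ms (6/7)
13. 13644.315ms @ 156/7 + 524.781ms (6/7)
14. 14169.096ms @ 162/7 + 524.781ms (6/7)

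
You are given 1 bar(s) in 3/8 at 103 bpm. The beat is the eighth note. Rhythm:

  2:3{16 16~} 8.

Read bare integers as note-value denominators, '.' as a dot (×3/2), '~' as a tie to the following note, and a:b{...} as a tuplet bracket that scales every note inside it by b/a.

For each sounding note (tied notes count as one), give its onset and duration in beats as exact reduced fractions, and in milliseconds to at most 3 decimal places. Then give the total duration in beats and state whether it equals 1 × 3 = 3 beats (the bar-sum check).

1) 0.0ms=0b +436.893ms=3/4b
2) 436.893ms=3/4b +1310.68ms=9/4b
Σ=3b of 3 (103bpm 3/8) — PASS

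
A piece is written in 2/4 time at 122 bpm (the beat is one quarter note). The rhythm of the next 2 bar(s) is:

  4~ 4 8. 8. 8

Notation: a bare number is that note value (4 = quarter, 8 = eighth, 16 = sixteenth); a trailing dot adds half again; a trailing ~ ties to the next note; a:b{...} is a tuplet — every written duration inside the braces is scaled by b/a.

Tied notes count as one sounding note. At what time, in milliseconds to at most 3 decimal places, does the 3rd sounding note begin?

note 3 onset = 11/4b = 1352.459ms

1. 0.0ms @ 0 + 983.607ms (2)
2. 983.607ms @ 2 + 368.852ms (3/4)
3. 1352.459ms @ 11/4 + 368.852ms (3/4)
4. 1721.311ms @ 7/2 + 245.902ms (1/2)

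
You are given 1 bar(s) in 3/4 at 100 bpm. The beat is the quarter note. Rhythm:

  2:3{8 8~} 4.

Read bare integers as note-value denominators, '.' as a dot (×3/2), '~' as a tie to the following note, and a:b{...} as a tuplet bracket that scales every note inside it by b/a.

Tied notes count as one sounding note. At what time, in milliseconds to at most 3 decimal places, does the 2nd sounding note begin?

note 2 onset = 3/4b = 450.0ms

1. 0.0ms @ 0 + 450.0ms (3/4)
2. 450.0ms @ 3/4 + 1350.0ms (9/4)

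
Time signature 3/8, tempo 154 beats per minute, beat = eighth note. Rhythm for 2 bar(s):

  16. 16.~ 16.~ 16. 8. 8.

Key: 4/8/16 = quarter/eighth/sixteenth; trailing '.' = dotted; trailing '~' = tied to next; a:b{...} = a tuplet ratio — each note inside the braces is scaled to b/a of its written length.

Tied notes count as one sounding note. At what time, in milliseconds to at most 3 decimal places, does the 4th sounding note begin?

note 4 onset = 9/2b = 1753.247ms

1. 0.0ms @ 0 + 292.208ms (3/4)
2. 292.208ms @ 3/4 + 876.623ms (9/4)
3. 1168.831ms @ 3 + 584.416ms (3/2)
4. 1753.247ms @ 9/2 + 584.416ms (3/2)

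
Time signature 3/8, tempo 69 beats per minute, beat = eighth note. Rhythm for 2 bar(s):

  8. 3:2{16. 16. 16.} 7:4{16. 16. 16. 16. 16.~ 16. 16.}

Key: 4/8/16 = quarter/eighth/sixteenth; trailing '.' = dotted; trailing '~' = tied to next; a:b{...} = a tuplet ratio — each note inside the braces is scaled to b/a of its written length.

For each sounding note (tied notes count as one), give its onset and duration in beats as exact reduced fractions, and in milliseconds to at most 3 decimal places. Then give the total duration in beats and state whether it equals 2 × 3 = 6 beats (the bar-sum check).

1) 0.0ms=0b +1304.348ms=3/2b
2) 1304.348ms=3/2b +434.783ms=1/2b
3) 1739.13ms=2b +434.783ms=1/2b
4) 2173.913ms=5/2b +434.783ms=1/2b
5) 2608.696ms=3b +372.671ms=3/7b
6) 2981.366ms=24/7b +372.671ms=3/7b
7) 3354.037ms=27/7b +372.671ms=3/7b
8) 3726.708ms=30/7b +372.671ms=3/7b
9) 4099.379ms=33/7b +745.342ms=6/7b
10) 4844.72ms=39/7b +372.671ms=3/7b
Σ=6b of 6 (69bpm 3/8) — PASS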